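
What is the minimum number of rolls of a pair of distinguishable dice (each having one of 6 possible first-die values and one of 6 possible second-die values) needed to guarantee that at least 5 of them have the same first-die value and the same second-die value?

There are 6 × 6 = 36 (first-die value, second-die value) combinations acting as pigeonholes.
With 36 × 4 = 144 rolls of a pair of distinguishable dice we could place exactly 4 in each, with no (first-die value, second-die value) pair reaching 5.
One more forces some (first-die value, second-die value) pair to hold 5, so 144 + 1 = 145.

145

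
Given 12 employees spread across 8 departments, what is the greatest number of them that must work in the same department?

2

The 12 employees fall into 8 departments.
If each of the 8 departments held at most 1, the total would be at most 8 × 1 = 8 < 12, a contradiction.
So at least one holds ⌈12/8⌉ = 2.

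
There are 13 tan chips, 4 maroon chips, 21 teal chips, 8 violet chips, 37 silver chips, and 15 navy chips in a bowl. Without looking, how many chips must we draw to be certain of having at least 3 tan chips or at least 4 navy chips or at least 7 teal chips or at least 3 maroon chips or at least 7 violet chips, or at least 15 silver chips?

34

The worst case stops just short of every target: 2 tan, 2 maroon, 6 teal, 6 violet, 14 silver, 3 navy — 2 + 2 + 6 + 6 + 14 + 3 = 33 chips.
One more chip must push some color to its target, so 33 + 1 = 34.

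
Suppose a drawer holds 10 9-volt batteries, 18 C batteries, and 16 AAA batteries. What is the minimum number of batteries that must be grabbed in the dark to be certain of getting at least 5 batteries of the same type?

Treat the 3 types as pigeonholes.
The worst case takes 4 batteries of each type without reaching 5 of any: 3 × 4 = 12.
The next battery must bring some type to 5, so 12 + 1 = 13.

13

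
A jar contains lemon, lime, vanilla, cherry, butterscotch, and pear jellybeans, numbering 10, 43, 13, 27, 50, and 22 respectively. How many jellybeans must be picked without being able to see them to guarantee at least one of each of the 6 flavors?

The hardest flavor to obtain is lemon: we could draw every other jellybean first — 165 − 10 = 155 jellybeans — without a single lemon one.
The next draw must be lemon, so 155 + 1 = 156.

156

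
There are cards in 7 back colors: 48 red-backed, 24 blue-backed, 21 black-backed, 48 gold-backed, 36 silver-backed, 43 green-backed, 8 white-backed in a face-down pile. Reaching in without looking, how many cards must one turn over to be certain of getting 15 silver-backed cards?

207

To avoid silver-backed cards as long as possible, exhaust the other 6 back colors first.
The worst case draws every non-silver-backed card first: 48 + 24 + 21 + 48 + 43 + 8 = 192.
The next 15 draws are then forced to be silver-backed, giving 192 + 15 = 207.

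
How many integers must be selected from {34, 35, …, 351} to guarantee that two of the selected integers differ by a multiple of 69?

70

Use the pigeonhole principle on residue classes: group the integers by remainder mod 69; there are 69 residue classes, each nonempty in this range.
Choosing one from each class (69 integers) avoids any shared remainder.
One more choice must repeat a class, so two differ by a multiple of 69. Hence 69 + 1 = 70.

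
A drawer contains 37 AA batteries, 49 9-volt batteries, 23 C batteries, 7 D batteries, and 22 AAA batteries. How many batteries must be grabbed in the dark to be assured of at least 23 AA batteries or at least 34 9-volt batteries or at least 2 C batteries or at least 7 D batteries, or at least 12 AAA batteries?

Each of the 5 types has its own threshold; avoid all of them simultaneously.
The worst case stops just short of every target: 22 AA, 33 9-volt, 1 C, 6 D, 11 AAA — 22 + 33 + 1 + 6 + 11 = 73 batteries.
One more battery must push some type to its target, so 73 + 1 = 74.

74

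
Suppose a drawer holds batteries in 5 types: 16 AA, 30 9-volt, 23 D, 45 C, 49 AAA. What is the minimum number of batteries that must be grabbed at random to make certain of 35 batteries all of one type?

138

Treat the 5 types as pigeonholes.
In the worst case we take at most 34 of each type, but all 16 AA, all 30 9-volt, and all 23 D (fewer than 34), giving 16 + 30 + 23 + 34 + 34 = 137.
One more battery then forces some type to 35, so 137 + 1 = 138.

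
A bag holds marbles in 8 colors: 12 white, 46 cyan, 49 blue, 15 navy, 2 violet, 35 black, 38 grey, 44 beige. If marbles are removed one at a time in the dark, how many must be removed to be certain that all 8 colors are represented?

The hardest color to obtain is violet: we could draw every other marble first — 241 − 2 = 239 marbles — without a single violet one.
The next draw must be violet, so 239 + 1 = 240.

240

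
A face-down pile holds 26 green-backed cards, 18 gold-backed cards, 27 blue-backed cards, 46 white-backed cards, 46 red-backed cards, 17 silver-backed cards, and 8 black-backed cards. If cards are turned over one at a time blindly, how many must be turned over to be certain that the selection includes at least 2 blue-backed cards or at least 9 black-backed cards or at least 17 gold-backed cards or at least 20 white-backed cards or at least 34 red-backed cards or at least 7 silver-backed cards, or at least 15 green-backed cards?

98

The worst case stops just short of every target: 14 green-backed, 16 gold-backed, 1 blue-backed, 19 white-backed, 33 red-backed, 6 silver-backed, 8 black-backed — 14 + 16 + 1 + 19 + 33 + 6 + 8 = 97 cards.
One more card must push some back color to its target, so 97 + 1 = 98.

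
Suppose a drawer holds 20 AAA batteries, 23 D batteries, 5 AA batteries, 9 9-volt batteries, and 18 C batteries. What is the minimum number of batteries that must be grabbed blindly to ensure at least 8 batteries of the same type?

In the worst case we take at most 7 of each type, but all 5 AA (fewer than 7), giving 7 + 7 + 5 + 7 + 7 = 33.
One more battery then forces some type to 8, so 33 + 1 = 34.

34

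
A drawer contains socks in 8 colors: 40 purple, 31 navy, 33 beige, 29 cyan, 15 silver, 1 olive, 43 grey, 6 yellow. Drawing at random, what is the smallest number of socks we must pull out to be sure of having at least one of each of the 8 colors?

The hardest color to obtain is olive: we could draw every other sock first — 198 − 1 = 197 socks — without a single olive one.
The next draw must be olive, so 197 + 1 = 198.

198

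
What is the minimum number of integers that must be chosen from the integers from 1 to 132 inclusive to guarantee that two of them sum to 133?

Partition {1, …, 132} into 66 pairs: {1,132}, {2,131}, …, {66,67}.
Choosing 66 integers — say the integers 1 through 66 — takes one from each pair and avoids the property.
Choosing 67 forces two into the same pair by pigeonhole, and those sum to 133. So 67.

67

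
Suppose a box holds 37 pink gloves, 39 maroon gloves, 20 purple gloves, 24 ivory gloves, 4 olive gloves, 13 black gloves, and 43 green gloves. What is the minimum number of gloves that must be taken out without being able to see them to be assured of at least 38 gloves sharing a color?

In the worst case we take at most 37 of each color, but all 20 purple, all 24 ivory, all 4 olive, and all 13 black (fewer than 37), giving 37 + 37 + 20 + 24 + 4 + 13 + 37 = 172.
One more glove then forces some color to 38, so 172 + 1 = 173.

173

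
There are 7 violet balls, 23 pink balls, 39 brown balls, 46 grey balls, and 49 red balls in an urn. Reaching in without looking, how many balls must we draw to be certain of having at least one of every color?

The hardest color to obtain is violet: we could draw every other ball first — 164 − 7 = 157 balls — without a single violet one.
The next draw must be violet, so 157 + 1 = 158.

158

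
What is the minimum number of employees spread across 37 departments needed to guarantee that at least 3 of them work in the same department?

75

There are 37 departments acting as pigeonholes.
With 37 × 2 = 74 employees we could place exactly 2 in each, with no class reaching 3.
One more forces some class to hold 3, so 74 + 1 = 75.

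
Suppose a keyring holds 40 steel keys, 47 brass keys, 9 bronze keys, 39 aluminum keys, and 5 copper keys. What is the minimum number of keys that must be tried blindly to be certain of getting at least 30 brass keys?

123

The worst case draws every non-brass key first: 40 + 9 + 39 + 5 = 93.
The next 30 draws are then forced to be brass, giving 93 + 30 = 123.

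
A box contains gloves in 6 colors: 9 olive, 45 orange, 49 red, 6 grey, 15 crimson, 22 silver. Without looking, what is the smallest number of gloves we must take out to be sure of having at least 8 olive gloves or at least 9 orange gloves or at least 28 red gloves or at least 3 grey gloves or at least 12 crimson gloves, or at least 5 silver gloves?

Each of the 6 colors has its own threshold; avoid all of them simultaneously.
The worst case stops just short of every target: 7 olive, 8 orange, 27 red, 2 grey, 11 crimson, 4 silver — 7 + 8 + 27 + 2 + 11 + 4 = 59 gloves.
One more glove must push some color to its target, so 59 + 1 = 60.

60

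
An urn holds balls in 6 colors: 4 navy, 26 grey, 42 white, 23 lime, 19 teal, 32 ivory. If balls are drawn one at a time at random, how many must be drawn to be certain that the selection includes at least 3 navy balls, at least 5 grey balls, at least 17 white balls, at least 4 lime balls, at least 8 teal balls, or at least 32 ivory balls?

64

The worst case stops just short of every target: 2 navy, 4 grey, 16 white, 3 lime, 7 teal, 31 ivory — 2 + 4 + 16 + 3 + 7 + 31 = 63 balls.
One more ball must push some color to its target, so 63 + 1 = 64.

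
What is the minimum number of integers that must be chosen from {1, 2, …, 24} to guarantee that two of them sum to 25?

13

Partition {1, …, 24} into 12 pairs: {1,24}, {2,23}, …, {12,13}.
Choosing 12 integers — say the integers 1 through 12 — takes one from each pair and avoids the property.
Choosing 13 forces two into the same pair by pigeonhole, and those sum to 25. So 13.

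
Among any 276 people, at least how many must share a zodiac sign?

23

There are 12 zodiac signs, which serve as the pigeonholes.
If each of the 12 zodiac signs held at most 22, the total would be at most 12 × 22 = 264 < 276, a contradiction.
So at least one holds ⌈276/12⌉ = 23.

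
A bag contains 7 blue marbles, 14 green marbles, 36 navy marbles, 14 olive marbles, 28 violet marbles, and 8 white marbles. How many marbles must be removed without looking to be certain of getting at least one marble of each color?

The hardest color to obtain is blue: we could draw every other marble first — 107 − 7 = 100 marbles — without a single blue one.
The next draw must be blue, so 100 + 1 = 101.

101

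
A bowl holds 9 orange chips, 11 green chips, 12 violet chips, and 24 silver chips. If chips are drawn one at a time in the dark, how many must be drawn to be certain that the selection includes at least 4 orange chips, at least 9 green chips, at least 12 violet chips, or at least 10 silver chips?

32

The worst case stops just short of every target: 3 orange, 8 green, 11 violet, 9 silver — 3 + 8 + 11 + 9 = 31 chips.
One more chip must push some color to its target, so 31 + 1 = 32.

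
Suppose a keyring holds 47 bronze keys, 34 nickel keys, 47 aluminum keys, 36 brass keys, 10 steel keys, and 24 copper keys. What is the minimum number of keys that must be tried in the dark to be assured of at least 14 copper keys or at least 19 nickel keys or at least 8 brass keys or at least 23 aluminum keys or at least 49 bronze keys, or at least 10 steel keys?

The worst case stops just short of every target: all 47 bronze, 18 nickel, 22 aluminum, 7 brass, 9 steel, 13 copper — 47 + 18 + 22 + 7 + 9 + 13 = 116 keys.
One more key must push some type to its target, so 116 + 1 = 117.

117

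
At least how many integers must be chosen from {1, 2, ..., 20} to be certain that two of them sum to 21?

11

Partition {1, …, 20} into 10 pairs: {1,20}, {2,19}, …, {10,11}.
Choosing 10 integers — say the integers 1 through 10 — takes one from each pair and avoids the property.
Choosing 11 forces two into the same pair by pigeonhole, and those sum to 21. So 11.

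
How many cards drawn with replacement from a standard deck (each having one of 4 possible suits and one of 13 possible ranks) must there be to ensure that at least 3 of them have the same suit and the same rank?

105

There are 4 × 13 = 52 (suit, rank) combinations acting as pigeonholes.
With 52 × 2 = 104 cards drawn with replacement from a standard deck we could place exactly 2 in each, with no (suit, rank) pair reaching 3.
One more forces some (suit, rank) pair to hold 3, so 104 + 1 = 105.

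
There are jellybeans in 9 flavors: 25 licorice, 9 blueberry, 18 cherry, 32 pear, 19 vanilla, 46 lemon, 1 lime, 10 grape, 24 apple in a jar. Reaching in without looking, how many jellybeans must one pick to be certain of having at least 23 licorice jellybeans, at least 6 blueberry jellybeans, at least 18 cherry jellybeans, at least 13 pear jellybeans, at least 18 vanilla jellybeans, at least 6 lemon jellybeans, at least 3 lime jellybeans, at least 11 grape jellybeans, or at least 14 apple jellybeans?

Each of the 9 flavors has its own threshold; avoid all of them simultaneously.
The worst case stops just short of every target: 22 licorice, 5 blueberry, 17 cherry, 12 pear, 17 vanilla, 5 lemon, all 1 lime, 10 grape, 13 apple — 22 + 5 + 17 + 12 + 17 + 5 + 1 + 10 + 13 = 102 jellybeans.
One more jellybean must push some flavor to its target, so 102 + 1 = 103.

103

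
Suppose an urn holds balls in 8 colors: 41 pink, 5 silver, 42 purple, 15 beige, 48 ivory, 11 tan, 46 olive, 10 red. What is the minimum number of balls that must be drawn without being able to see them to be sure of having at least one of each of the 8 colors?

The hardest color to obtain is silver: we could draw every other ball first — 218 − 5 = 213 balls — without a single silver one.
The next draw must be silver, so 213 + 1 = 214.

214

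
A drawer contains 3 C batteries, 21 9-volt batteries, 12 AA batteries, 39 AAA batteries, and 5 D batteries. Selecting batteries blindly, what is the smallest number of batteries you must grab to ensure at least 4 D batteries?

79

The worst case draws every non-D battery first: 3 + 21 + 12 + 39 = 75.
The next 4 draws are then forced to be D, giving 75 + 4 = 79.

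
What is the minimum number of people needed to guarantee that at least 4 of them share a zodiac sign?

37

There are 12 zodiac signs acting as pigeonholes.
With 12 × 3 = 36 people we could place exactly 3 in each, with no class reaching 4.
One more forces some class to hold 4, so 36 + 1 = 37.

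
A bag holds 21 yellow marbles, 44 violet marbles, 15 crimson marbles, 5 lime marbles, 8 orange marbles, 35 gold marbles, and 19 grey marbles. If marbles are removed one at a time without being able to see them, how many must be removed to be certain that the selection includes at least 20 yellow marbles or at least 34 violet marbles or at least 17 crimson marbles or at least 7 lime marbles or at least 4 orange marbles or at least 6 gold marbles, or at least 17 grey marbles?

97

The worst case stops just short of every target: 19 yellow, 33 violet, all 15 crimson, all 5 lime, 3 orange, 5 gold, 16 grey — 19 + 33 + 15 + 5 + 3 + 5 + 16 = 96 marbles.
One more marble must push some color to its target, so 96 + 1 = 97.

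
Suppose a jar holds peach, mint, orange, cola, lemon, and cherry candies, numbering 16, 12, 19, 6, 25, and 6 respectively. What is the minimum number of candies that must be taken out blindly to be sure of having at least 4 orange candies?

69

The worst case draws every non-orange candy first: 16 + 12 + 6 + 25 + 6 = 65.
The next 4 draws are then forced to be orange, giving 65 + 4 = 69.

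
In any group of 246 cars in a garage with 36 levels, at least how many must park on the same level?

7

If each of the 36 levels held at most 6, the total would be at most 36 × 6 = 216 < 246, a contradiction.
So at least one holds ⌈246/36⌉ = 7.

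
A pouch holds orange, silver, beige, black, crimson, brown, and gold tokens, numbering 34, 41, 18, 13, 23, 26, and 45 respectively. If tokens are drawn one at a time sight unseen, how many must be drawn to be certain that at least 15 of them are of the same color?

Treat the 7 colors as pigeonholes.
In the worst case we take at most 14 of each color, but all 13 black (fewer than 14), giving 14 + 14 + 14 + 13 + 14 + 14 + 14 = 97.
One more token then forces some color to 15, so 97 + 1 = 98.

98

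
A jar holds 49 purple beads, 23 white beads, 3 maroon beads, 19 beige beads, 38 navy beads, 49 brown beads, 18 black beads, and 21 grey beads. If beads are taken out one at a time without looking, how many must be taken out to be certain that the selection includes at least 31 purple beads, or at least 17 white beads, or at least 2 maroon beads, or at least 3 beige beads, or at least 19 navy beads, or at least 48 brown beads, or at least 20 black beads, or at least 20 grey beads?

152

The worst case stops just short of every target: 30 purple, 16 white, 1 maroon, 2 beige, 18 navy, 47 brown, all 18 black, 19 grey — 30 + 16 + 1 + 2 + 18 + 47 + 18 + 19 = 151 beads.
One more bead must push some color to its target, so 151 + 1 = 152.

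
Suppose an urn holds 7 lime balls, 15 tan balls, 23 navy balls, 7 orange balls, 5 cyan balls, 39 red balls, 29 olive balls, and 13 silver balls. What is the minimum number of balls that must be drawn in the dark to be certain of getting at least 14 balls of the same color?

85

Treat the 8 colors as pigeonholes.
In the worst case we take at most 13 of each color, but all 7 lime, all 7 orange, and all 5 cyan (fewer than 13), giving 7 + 13 + 13 + 7 + 5 + 13 + 13 + 13 = 84.
One more ball then forces some color to 14, so 84 + 1 = 85.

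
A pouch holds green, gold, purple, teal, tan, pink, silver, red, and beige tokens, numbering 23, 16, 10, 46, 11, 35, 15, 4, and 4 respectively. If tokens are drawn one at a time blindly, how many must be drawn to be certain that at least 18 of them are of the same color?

112

In the worst case we take at most 17 of each color, but all 16 gold, all 10 purple, all 11 tan, all 15 silver, all 4 red, and all 4 beige (fewer than 17), giving 17 + 16 + 10 + 17 + 11 + 17 + 15 + 4 + 4 = 111.
One more token then forces some color to 18, so 111 + 1 = 112.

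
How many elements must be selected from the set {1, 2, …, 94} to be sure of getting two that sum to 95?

Partition {1, …, 94} into 47 pairs: {1,94}, {2,93}, …, {47,48}.
Choosing 47 integers — say the integers 1 through 47 — takes one from each pair and avoids the property.
Choosing 48 forces two into the same pair by pigeonhole, and those sum to 95. So 48.

48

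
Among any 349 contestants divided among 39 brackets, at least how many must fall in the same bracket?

9

The 349 contestants fall into 39 brackets.
If each of the 39 brackets held at most 8, the total would be at most 39 × 8 = 312 < 349, a contradiction.
So at least one holds ⌈349/39⌉ = 9.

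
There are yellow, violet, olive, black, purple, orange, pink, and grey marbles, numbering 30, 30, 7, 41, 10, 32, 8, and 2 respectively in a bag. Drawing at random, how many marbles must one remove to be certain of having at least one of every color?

159

The hardest color to obtain is grey: we could draw every other marble first — 160 − 2 = 158 marbles — without a single grey one.
The next draw must be grey, so 158 + 1 = 159.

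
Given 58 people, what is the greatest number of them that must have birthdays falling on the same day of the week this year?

9

There are 7 days of the week, which serve as the pigeonholes.
If each of the 7 days of the week held at most 8, the total would be at most 7 × 8 = 56 < 58, a contradiction.
So at least one holds ⌈58/7⌉ = 9.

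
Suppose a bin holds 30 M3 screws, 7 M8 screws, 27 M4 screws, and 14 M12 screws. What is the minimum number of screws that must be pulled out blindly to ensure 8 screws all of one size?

Treat the 4 sizes as pigeonholes.
The worst case takes 7 screws of each size without reaching 8 of any: 4 × 7 = 28.
The next screw must bring some size to 8, so 28 + 1 = 29.

29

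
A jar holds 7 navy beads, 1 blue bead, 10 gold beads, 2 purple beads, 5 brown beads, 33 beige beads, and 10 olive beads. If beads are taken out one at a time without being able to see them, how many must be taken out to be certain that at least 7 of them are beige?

The worst case draws every non-beige bead first: 7 + 1 + 10 + 2 + 5 + 10 = 35.
The next 7 draws are then forced to be beige, giving 35 + 7 = 42.

42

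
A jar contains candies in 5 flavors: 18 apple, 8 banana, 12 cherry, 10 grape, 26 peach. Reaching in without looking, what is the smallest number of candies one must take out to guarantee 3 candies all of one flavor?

Treat the 5 flavors as pigeonholes.
The worst case takes 2 candies of each flavor without reaching 3 of any: 5 × 2 = 10.
The next candy must bring some flavor to 3, so 10 + 1 = 11.

11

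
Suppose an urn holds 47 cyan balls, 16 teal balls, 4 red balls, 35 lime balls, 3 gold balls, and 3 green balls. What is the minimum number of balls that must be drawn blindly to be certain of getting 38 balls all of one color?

99

In the worst case we take at most 37 of each color, but all 16 teal, all 4 red, all 35 lime, all 3 gold, and all 3 green (fewer than 37), giving 37 + 16 + 4 + 35 + 3 + 3 = 98.
One more ball then forces some color to 38, so 98 + 1 = 99.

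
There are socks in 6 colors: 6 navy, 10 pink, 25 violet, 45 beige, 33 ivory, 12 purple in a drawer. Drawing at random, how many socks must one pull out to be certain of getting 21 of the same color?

89

Treat the 6 colors as pigeonholes.
In the worst case we take at most 20 of each color, but all 6 navy, all 10 pink, and all 12 purple (fewer than 20), giving 6 + 10 + 20 + 20 + 20 + 12 = 88.
One more sock then forces some color to 21, so 88 + 1 = 89.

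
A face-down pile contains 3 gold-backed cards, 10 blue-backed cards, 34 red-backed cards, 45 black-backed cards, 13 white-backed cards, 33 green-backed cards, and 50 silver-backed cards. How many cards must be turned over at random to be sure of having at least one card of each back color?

The hardest back color to obtain is gold-backed: we could draw every other card first — 188 − 3 = 185 cards — without a single gold-backed one.
The next draw must be gold-backed, so 185 + 1 = 186.

186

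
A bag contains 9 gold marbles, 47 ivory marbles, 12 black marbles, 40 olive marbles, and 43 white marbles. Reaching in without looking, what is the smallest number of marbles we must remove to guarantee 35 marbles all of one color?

124

Treat the 5 colors as pigeonholes.
In the worst case we take at most 34 of each color, but all 9 gold and all 12 black (fewer than 34), giving 9 + 34 + 12 + 34 + 34 = 123.
One more marble then forces some color to 35, so 123 + 1 = 124.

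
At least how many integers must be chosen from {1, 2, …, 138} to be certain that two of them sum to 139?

Partition {1, …, 138} into 69 pairs: {1,138}, {2,137}, …, {69,70}.
Choosing 69 integers — say the integers 1 through 69 — takes one from each pair and avoids the property.
Choosing 70 forces two into the same pair by pigeonhole, and those sum to 139. So 70.

70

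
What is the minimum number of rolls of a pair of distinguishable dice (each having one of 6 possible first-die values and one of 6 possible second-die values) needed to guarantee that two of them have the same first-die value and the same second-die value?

37

There are 6 × 6 = 36 (first-die value, second-die value) combinations acting as pigeonholes.
With 36 rolls of a pair of distinguishable dice we could place one in each, avoiding any repeat.
One more forces some (first-die value, second-die value) pair to hold 2, so 36 + 1 = 37.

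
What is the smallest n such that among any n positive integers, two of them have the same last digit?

There are 10 possible last digits acting as pigeonholes.
With 10 positive integers we could place one in each, avoiding any repeat.
One more forces some class to hold 2, so 10 + 1 = 11.

11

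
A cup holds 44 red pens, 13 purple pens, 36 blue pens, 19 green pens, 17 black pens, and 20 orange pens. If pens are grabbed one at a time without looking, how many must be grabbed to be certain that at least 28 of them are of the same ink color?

Treat the 6 ink colors as pigeonholes.
In the worst case we take at most 27 of each ink color, but all 13 purple, all 19 green, all 17 black, and all 20 orange (fewer than 27), giving 27 + 13 + 27 + 19 + 17 + 20 = 123.
One more pen then forces some ink color to 28, so 123 + 1 = 124.

124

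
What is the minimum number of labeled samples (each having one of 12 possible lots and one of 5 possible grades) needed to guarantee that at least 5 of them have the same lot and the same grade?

There are 12 × 5 = 60 (lot, grade) combinations acting as pigeonholes.
With 60 × 4 = 240 labeled samples we could place exactly 4 in each, with no (lot, grade) pair reaching 5.
One more forces some (lot, grade) pair to hold 5, so 240 + 1 = 241.

241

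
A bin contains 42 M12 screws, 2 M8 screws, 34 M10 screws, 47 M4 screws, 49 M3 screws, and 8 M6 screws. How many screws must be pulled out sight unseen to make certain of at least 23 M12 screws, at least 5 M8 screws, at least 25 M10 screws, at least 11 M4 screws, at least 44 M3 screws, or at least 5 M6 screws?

106

The worst case stops just short of every target: 22 M12, all 2 M8, 24 M10, 10 M4, 43 M3, 4 M6 — 22 + 2 + 24 + 10 + 43 + 4 = 105 screws.
One more screw must push some size to its target, so 105 + 1 = 106.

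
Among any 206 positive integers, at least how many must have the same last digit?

If each of the 10 possible last digits held at most 20, the total would be at most 10 × 20 = 200 < 206, a contradiction.
So at least one holds ⌈206/10⌉ = 21.

21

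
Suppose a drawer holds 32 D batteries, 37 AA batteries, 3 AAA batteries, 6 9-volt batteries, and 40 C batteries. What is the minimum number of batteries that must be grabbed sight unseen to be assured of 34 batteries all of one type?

Treat the 5 types as pigeonholes.
In the worst case we take at most 33 of each type, but all 32 D, all 3 AAA, and all 6 9-volt (fewer than 33), giving 32 + 33 + 3 + 6 + 33 = 107.
One more battery then forces some type to 34, so 107 + 1 = 108.

108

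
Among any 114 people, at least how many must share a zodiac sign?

10

There are 12 zodiac signs, which serve as the pigeonholes.
If each of the 12 zodiac signs held at most 9, the total would be at most 12 × 9 = 108 < 114, a contradiction.
So at least one holds ⌈114/12⌉ = 10.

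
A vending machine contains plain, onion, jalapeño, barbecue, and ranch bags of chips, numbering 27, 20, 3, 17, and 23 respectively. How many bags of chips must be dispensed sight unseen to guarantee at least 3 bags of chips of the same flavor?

Treat the 5 flavors as pigeonholes.
The worst case takes 2 bags of chips of each flavor without reaching 3 of any: 5 × 2 = 10.
The next bag of chips must bring some flavor to 3, so 10 + 1 = 11.

11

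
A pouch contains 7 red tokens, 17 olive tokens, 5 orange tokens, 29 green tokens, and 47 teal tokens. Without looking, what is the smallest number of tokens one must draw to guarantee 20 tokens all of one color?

68

Treat the 5 colors as pigeonholes.
In the worst case we take at most 19 of each color, but all 7 red, all 17 olive, and all 5 orange (fewer than 19), giving 7 + 17 + 5 + 19 + 19 = 67.
One more token then forces some color to 20, so 67 + 1 = 68.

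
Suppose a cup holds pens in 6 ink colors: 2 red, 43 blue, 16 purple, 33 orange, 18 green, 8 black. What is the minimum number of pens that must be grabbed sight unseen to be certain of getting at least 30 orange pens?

The worst case draws every non-orange pen first: 2 + 43 + 16 + 18 + 8 = 87.
The next 30 draws are then forced to be orange, giving 87 + 30 = 117.

117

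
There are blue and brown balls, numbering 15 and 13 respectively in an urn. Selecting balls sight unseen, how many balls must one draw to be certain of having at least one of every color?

The hardest color to obtain is brown: we could draw every other ball first — 28 − 13 = 15 balls — without a single brown one.
The next draw must be brown, so 15 + 1 = 16.

16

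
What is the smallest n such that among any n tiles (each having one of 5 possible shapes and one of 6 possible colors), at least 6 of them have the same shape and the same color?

There are 5 × 6 = 30 (shape, color) combinations acting as pigeonholes.
With 30 × 5 = 150 tiles we could place exactly 5 in each, with no (shape, color) pair reaching 6.
One more forces some (shape, color) pair to hold 6, so 150 + 1 = 151.

151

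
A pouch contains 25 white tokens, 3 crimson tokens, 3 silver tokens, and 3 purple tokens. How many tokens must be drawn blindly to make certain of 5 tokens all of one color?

Treat the 4 colors as pigeonholes.
In the worst case we take at most 4 of each color, but all 3 crimson, all 3 silver, and all 3 purple (fewer than 4), giving 4 + 3 + 3 + 3 = 13.
One more token then forces some color to 5, so 13 + 1 = 14.

14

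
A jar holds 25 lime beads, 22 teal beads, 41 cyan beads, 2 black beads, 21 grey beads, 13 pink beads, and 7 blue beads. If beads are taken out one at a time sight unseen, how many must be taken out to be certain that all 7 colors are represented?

130

The hardest color to obtain is black: we could draw every other bead first — 131 − 2 = 129 beads — without a single black one.
The next draw must be black, so 129 + 1 = 130.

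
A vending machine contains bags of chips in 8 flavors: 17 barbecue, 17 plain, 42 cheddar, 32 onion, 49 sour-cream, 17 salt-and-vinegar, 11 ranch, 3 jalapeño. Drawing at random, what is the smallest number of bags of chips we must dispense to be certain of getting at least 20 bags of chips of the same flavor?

123

Treat the 8 flavors as pigeonholes.
In the worst case we take at most 19 of each flavor, but all 17 barbecue, all 17 plain, all 17 salt-and-vinegar, all 11 ranch, and all 3 jalapeño (fewer than 19), giving 17 + 17 + 19 + 19 + 19 + 17 + 11 + 3 = 122.
One more bag of chips then forces some flavor to 20, so 122 + 1 = 123.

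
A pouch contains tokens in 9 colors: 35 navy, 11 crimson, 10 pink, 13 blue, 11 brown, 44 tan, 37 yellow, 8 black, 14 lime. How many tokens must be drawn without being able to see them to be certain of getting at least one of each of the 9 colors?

The hardest color to obtain is black: we could draw every other token first — 183 − 8 = 175 tokens — without a single black one.
The next draw must be black, so 175 + 1 = 176.

176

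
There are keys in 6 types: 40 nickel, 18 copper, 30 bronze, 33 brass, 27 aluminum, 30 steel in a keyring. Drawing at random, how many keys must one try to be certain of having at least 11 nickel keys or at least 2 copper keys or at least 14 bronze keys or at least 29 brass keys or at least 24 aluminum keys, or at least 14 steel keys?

The worst case stops just short of every target: 10 nickel, 1 copper, 13 bronze, 28 brass, 23 aluminum, 13 steel — 10 + 1 + 13 + 28 + 23 + 13 = 88 keys.
One more key must push some type to its target, so 88 + 1 = 89.

89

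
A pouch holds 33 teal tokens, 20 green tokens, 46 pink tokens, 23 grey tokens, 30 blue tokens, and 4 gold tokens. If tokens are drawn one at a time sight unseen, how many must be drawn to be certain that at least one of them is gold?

153

The worst case draws every non-gold token first: 33 + 20 + 46 + 23 + 30 = 152.
The next draw is then forced to be gold, giving 152 + 1 = 153.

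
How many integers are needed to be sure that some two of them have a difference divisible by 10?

Two integers differ by a multiple of 10 exactly when they share a remainder mod 10.
There are 10 residue classes mod 10, so 10 integers can all lie in distinct classes.
One more integer must repeat a residue, giving a difference divisible by 10. So n = 10 + 1 = 11.

11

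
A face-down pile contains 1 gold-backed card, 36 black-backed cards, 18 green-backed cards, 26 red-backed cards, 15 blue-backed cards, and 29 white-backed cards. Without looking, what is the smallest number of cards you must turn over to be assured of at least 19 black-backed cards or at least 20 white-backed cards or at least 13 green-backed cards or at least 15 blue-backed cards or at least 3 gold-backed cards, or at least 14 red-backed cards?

The worst case stops just short of every target: all 1 gold-backed, 18 black-backed, 12 green-backed, 13 red-backed, 14 blue-backed, 19 white-backed — 1 + 18 + 12 + 13 + 14 + 19 = 77 cards.
One more card must push some back color to its target, so 77 + 1 = 78.

78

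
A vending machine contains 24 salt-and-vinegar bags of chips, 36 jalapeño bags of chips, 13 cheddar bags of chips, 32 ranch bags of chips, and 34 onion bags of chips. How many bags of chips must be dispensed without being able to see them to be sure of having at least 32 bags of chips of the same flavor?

Treat the 5 flavors as pigeonholes.
In the worst case we take at most 31 of each flavor, but all 24 salt-and-vinegar and all 13 cheddar (fewer than 31), giving 24 + 31 + 13 + 31 + 31 = 130.
One more bag of chips then forces some flavor to 32, so 130 + 1 = 131.

131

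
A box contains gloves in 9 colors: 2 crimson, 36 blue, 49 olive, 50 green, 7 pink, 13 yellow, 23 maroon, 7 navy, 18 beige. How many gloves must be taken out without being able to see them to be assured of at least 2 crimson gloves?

205

The worst case draws every non-crimson glove first: 36 + 49 + 50 + 7 + 13 + 23 + 7 + 18 = 203.
The next 2 draws are then forced to be crimson, giving 203 + 2 = 205.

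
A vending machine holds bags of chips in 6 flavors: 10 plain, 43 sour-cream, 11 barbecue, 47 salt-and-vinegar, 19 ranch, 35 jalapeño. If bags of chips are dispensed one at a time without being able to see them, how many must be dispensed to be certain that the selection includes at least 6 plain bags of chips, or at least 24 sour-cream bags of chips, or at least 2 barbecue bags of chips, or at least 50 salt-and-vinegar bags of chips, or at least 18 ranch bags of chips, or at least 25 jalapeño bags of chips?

The worst case stops just short of every target: 5 plain, 23 sour-cream, 1 barbecue, all 47 salt-and-vinegar, 17 ranch, 24 jalapeño — 5 + 23 + 1 + 47 + 17 + 24 = 117 bags of chips.
One more bag of chips must push some flavor to its target, so 117 + 1 = 118.

118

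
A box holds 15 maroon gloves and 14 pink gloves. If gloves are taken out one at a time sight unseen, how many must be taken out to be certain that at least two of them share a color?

3

The worst case takes 1 glove of each color without reaching 2 of any: 2 × 1 = 2.
The next glove must bring some color to 2, so 2 + 1 = 3.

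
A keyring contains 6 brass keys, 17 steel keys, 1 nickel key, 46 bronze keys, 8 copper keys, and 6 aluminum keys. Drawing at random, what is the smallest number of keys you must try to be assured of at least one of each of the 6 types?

The hardest type to obtain is nickel: we could draw every other key first — 84 − 1 = 83 keys — without a single nickel one.
The next draw must be nickel, so 83 + 1 = 84.

84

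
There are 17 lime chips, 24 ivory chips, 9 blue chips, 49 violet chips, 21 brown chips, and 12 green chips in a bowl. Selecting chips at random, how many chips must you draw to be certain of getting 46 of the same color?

129

In the worst case we take at most 45 of each color, but all 17 lime, all 24 ivory, all 9 blue, all 21 brown, and all 12 green (fewer than 45), giving 17 + 24 + 9 + 45 + 21 + 12 = 128.
One more chip then forces some color to 46, so 128 + 1 = 129.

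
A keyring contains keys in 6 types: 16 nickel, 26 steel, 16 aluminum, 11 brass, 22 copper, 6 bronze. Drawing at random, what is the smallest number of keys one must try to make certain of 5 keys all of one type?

The worst case takes 4 keys of each type without reaching 5 of any: 6 × 4 = 24.
The next key must bring some type to 5, so 24 + 1 = 25.

25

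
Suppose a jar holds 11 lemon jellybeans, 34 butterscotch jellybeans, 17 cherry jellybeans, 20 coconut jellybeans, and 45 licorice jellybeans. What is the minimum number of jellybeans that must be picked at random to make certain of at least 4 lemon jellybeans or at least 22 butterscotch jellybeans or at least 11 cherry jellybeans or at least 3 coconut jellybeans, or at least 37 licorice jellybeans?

73

The worst case stops just short of every target: 3 lemon, 21 butterscotch, 10 cherry, 2 coconut, 36 licorice — 3 + 21 + 10 + 2 + 36 = 72 jellybeans.
One more jellybean must push some flavor to its target, so 72 + 1 = 73.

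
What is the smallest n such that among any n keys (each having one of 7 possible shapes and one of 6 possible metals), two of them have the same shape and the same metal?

43

There are 7 × 6 = 42 (shape, metal) combinations acting as pigeonholes.
With 42 keys we could place one in each, avoiding any repeat.
One more forces some (shape, metal) pair to hold 2, so 42 + 1 = 43.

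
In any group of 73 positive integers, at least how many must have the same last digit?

If each of the 10 possible last digits held at most 7, the total would be at most 10 × 7 = 70 < 73, a contradiction.
So at least one holds ⌈73/10⌉ = 8.

8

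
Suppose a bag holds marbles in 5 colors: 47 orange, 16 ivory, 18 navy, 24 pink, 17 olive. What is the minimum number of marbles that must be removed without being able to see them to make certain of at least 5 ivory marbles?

111

The worst case draws every non-ivory marble first: 47 + 18 + 24 + 17 = 106.
The next 5 draws are then forced to be ivory, giving 106 + 5 = 111.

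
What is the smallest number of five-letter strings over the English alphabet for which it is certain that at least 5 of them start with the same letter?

105

There are 26 possible first letters acting as pigeonholes.
With 26 × 4 = 104 five-letter strings over the English alphabet we could place exactly 4 in each, with no class reaching 5.
One more forces some class to hold 5, so 104 + 1 = 105.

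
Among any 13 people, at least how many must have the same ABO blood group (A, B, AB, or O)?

4

There are 4 ABO blood groups, which serve as the pigeonholes.
If each of the 4 ABO blood groups held at most 3, the total would be at most 4 × 3 = 12 < 13, a contradiction.
So at least one holds ⌈13/4⌉ = 4.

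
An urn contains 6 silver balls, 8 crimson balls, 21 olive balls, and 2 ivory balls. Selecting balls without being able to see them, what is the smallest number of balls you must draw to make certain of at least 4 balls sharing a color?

Treat the 4 colors as pigeonholes.
In the worst case we take at most 3 of each color, but all 2 ivory (fewer than 3), giving 3 + 3 + 3 + 2 = 11.
One more ball then forces some color to 4, so 11 + 1 = 12.

12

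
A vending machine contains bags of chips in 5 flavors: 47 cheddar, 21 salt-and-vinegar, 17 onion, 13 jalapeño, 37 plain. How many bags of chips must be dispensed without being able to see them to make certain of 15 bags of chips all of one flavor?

70

In the worst case we take at most 14 of each flavor, but all 13 jalapeño (fewer than 14), giving 14 + 14 + 14 + 13 + 14 = 69.
One more bag of chips then forces some flavor to 15, so 69 + 1 = 70.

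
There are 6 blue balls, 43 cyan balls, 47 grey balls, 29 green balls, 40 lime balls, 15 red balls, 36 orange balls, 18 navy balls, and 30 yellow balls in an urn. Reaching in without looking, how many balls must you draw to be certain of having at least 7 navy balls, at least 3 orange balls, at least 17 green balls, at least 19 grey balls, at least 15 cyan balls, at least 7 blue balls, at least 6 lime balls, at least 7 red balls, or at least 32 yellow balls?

104

The worst case stops just short of every target: 6 blue, 14 cyan, 18 grey, 16 green, 5 lime, 6 red, 2 orange, 6 navy, all 30 yellow — 6 + 14 + 18 + 16 + 5 + 6 + 2 + 6 + 30 = 103 balls.
One more ball must push some color to its target, so 103 + 1 = 104.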